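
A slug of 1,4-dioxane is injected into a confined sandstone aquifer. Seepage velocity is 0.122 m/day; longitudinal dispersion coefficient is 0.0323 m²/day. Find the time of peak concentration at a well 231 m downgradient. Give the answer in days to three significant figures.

1890 days

For the 1D instantaneous-source solution, setting ∂C/∂t = 0 at fixed x gives v²t² + 2Dt − x² = 0, so t = (√(D² + v²x²) − D)/v².
√(D² + v²x²) = √(0.0323² + 0.122² × 231²) = 28.18; v² = 0.014884.
t = (28.18 − 0.0323)/0.014884 = 1890 days (vs. the pure-advection estimate x/v = 1890 d).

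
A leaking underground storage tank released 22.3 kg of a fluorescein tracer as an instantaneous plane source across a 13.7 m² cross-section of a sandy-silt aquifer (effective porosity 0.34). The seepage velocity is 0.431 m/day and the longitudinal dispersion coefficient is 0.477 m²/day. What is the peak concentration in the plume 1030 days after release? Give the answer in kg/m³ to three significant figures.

0.0609 kg/m³

The peak of an instantaneous 1D plume sits at x = vt; there the Gaussian factor is 1 and C_max = M/(n_e·A·√(4πDt)), where n_e·A is the pore area the mass is dissolved in.
√(4πDt) = √(4π × 0.477 × 1030) = 78.57 m, so C_max = 22.3/(0.34 × 13.7 × 78.57) = 0.0609 kg/m³.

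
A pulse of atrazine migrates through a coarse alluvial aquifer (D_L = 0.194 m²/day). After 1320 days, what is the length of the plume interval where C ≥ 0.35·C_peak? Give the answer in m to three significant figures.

65.6 m

The plume is Gaussian with σ = √(2Dt) = √(2 × 0.194 × 1320) = 22.63 m.
C/C_peak = exp(−Δx²/(2σ²)) = 0.35 ⇒ Δx = σ·√(−2 ln 0.35) = 22.63 × 1.449 = 32.79 m.
Width = 2Δx = 65.6 m.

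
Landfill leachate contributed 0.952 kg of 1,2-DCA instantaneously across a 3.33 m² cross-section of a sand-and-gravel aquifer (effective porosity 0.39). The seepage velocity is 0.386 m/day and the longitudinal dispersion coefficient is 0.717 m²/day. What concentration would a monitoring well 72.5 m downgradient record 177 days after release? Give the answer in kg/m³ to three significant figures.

0.0177 kg/m³

For an instantaneous plane source, C(x,t) = M/(n_e·A·√(4πDt)) · exp(−(x−vt)²/(4Dt)), with n_e·A the pore (flow) area.
Plume center vt = 0.386 × 177 = 68.322 m, so the well at 72.5 m is 4.178 m downgradient of the peak.
√(4πDt) = 39.93 m, giving peak height M/(n_e·A·√(4πDt)) = 0.952/(0.39 × 3.33 × 39.93) = 0.01836 kg/m³.
(x−vt)²/(4Dt) = (4.178)²/(4 × 0.717 × 177) = 0.03439; exp(−0.03439) = 0.9662.
C = 0.01836 × 0.9662 = 0.0177 kg/m³.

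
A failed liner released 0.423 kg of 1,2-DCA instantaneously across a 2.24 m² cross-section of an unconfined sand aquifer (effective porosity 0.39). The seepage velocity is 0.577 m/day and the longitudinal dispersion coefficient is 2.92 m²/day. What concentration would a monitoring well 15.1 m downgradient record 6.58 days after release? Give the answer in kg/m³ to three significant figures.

0.00591 kg/m³

For an instantaneous plane source, C(x,t) = M/(n_e·A·√(4πDt)) · exp(−(x−vt)²/(4Dt)), with n_e·A the pore (flow) area.
Plume center vt = 0.577 × 6.58 = 3.79666 m, so the well at 15.1 m is 11.30334 m downgradient of the peak.
√(4πDt) = 15.54 m, giving peak height M/(n_e·A·√(4πDt)) = 0.423/(0.39 × 2.24 × 15.54) = 0.03116 kg/m³.
(x−vt)²/(4Dt) = (11.30334)²/(4 × 2.92 × 6.58) = 1.662; exp(−1.662) = 0.1898.
C = 0.03116 × 0.1898 = 0.00591 kg/m³.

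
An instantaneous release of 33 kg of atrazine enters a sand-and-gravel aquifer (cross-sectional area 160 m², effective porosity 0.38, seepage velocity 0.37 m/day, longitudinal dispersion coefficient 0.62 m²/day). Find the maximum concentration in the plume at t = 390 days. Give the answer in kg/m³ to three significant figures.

The peak of an instantaneous 1D plume sits at x = vt; there the Gaussian factor is 1 and C_max = M/(n_e·A·√(4πDt)), where n_e·A is the pore area the mass is dissolved in.
√(4πDt) = √(4π × 0.62 × 390) = 55.12 m, so C_max = 33/(0.38 × 160 × 55.12) = 0.00985 kg/m³.

0.00985 kg/m³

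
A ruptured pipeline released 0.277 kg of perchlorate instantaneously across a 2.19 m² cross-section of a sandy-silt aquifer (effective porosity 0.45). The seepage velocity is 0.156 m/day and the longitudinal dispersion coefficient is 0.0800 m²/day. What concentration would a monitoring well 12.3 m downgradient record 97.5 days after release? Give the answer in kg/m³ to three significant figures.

0.0216 kg/m³

For an instantaneous plane source, C(x,t) = M/(n_e·A·√(4πDt)) · exp(−(x−vt)²/(4Dt)), with n_e·A the pore (flow) area.
Plume center vt = 0.156 × 97.5 = 15.21 m, so the well at 12.3 m is 2.91 m upgradient of the peak.
√(4πDt) = 9.900 m, giving peak height M/(n_e·A·√(4πDt)) = 0.277/(0.45 × 2.19 × 9.900) = 0.02839 kg/m³.
(x−vt)²/(4Dt) = (-2.91)²/(4 × 0.0800 × 97.5) = 0.2714; exp(−0.2714) = 0.7623.
C = 0.02839 × 0.7623 = 0.0216 kg/m³.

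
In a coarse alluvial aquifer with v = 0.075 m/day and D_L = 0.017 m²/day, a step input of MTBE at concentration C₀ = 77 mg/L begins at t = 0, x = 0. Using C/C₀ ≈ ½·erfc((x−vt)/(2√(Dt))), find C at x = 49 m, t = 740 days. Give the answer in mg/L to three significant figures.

For a continuous step input, C/C₀ ≈ ½·erfc((x−vt)/(2√(Dt))).
vt = 0.075 × 740 = 55.5 m and 2√(Dt) = 2√(0.017 × 740) = 7.094 m.
Argument (x−vt)/(2√(Dt)) = (49 − 55.5)/7.094 = -0.9163; ½·erfc(-0.9163) = 0.9025.
C = 77 × 0.9025 = 69.5 mg/L.

69.5 mg/L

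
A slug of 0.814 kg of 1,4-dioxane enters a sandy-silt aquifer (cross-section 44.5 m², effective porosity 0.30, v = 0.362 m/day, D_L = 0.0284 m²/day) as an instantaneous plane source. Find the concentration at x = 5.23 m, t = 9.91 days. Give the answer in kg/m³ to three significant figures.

For an instantaneous plane source, C(x,t) = M/(n_e·A·√(4πDt)) · exp(−(x−vt)²/(4Dt)), with n_e·A the pore (flow) area.
Plume center vt = 0.362 × 9.91 = 3.58742 m, so the well at 5.23 m is 1.64258 m downgradient of the peak.
√(4πDt) = 1.881 m, giving peak height M/(n_e·A·√(4πDt)) = 0.814/(0.30 × 44.5 × 1.881) = 0.03242 kg/m³.
(x−vt)²/(4Dt) = (1.64258)²/(4 × 0.0284 × 9.91) = 2.397; exp(−2.397) = 0.09099.
C = 0.03242 × 0.09099 = 0.00295 kg/m³.

0.00295 kg/m³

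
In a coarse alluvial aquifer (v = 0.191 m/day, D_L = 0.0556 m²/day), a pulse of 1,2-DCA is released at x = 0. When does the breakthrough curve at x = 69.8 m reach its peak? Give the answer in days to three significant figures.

For the 1D instantaneous-source solution, setting ∂C/∂t = 0 at fixed x gives v²t² + 2Dt − x² = 0, so t = (√(D² + v²x²) − D)/v².
√(D² + v²x²) = √(0.0556² + 0.191² × 69.8²) = 13.33; v² = 0.036481.
t = (13.33 − 0.0556)/0.036481 = 364 days (vs. the pure-advection estimate x/v = 365 d).

364 days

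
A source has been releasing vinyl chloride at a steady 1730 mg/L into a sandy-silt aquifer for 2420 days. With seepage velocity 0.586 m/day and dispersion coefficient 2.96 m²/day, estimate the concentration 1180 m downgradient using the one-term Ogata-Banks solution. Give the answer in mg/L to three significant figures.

For a continuous step input, C/C₀ ≈ ½·erfc((x−vt)/(2√(Dt))).
vt = 0.586 × 2420 = 1418.12 m and 2√(Dt) = 2√(2.96 × 2420) = 169.3 m.
Argument (x−vt)/(2√(Dt)) = (1180 − 1418.12)/169.3 = -1.406; ½·erfc(-1.406) = 0.9766.
C = 1730 × 0.9766 = 1690 mg/L.

1690 mg/L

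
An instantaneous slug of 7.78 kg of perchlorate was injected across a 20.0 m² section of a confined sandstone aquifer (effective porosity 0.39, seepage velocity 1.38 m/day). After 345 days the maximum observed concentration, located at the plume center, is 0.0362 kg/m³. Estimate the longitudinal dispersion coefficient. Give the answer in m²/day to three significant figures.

0.175 m²/day

At the plume center C_max = M/(n_e·A·√(4πDt)), so D = M²/(4πt·(n_e·A·C_max)²).
n_e·A·C_max = 0.39 × 20.0 × 0.0362 = 0.2824 kg/m.
D = 7.78²/(4π × 345 × 0.2824²) = 0.175 m²/day.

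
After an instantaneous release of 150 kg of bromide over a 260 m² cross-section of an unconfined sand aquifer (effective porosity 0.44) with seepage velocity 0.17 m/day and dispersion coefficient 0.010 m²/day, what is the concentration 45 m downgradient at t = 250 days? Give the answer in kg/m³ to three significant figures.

For an instantaneous plane source, C(x,t) = M/(n_e·A·√(4πDt)) · exp(−(x−vt)²/(4Dt)), with n_e·A the pore (flow) area.
Plume center vt = 0.17 × 250 = 42.5 m, so the well at 45 m is 2.5 m downgradient of the peak.
√(4πDt) = 5.605 m, giving peak height M/(n_e·A·√(4πDt)) = 150/(0.44 × 260 × 5.605) = 0.2339 kg/m³.
(x−vt)²/(4Dt) = (2.5)²/(4 × 0.010 × 250) = 0.6250; exp(−0.6250) = 0.5353.
C = 0.2339 × 0.5353 = 0.125 kg/m³.

0.125 kg/m³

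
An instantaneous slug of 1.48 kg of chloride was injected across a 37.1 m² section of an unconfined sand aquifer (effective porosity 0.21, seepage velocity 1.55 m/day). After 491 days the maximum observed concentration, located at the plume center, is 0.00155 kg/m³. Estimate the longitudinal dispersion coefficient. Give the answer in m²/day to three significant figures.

2.43 m²/day

At the plume center C_max = M/(n_e·A·√(4πDt)), so D = M²/(4πt·(n_e·A·C_max)²).
n_e·A·C_max = 0.21 × 37.1 × 0.00155 = 0.01208 kg/m.
D = 1.48²/(4π × 491 × 0.01208²) = 2.43 m²/day.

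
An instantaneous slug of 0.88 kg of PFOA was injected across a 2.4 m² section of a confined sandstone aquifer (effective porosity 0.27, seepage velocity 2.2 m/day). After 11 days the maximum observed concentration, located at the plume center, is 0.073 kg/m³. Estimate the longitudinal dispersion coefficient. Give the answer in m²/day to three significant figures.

At the plume center C_max = M/(n_e·A·√(4πDt)), so D = M²/(4πt·(n_e·A·C_max)²).
n_e·A·C_max = 0.27 × 2.4 × 0.073 = 0.04730 kg/m.
D = 0.88²/(4π × 11 × 0.04730²) = 2.50 m²/day.

2.50 m²/day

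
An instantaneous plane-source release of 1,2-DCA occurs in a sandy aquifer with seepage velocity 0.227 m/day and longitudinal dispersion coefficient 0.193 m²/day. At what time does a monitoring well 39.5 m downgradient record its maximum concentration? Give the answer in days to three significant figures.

For the 1D instantaneous-source solution, setting ∂C/∂t = 0 at fixed x gives v²t² + 2Dt − x² = 0, so t = (√(D² + v²x²) − D)/v².
√(D² + v²x²) = √(0.193² + 0.227² × 39.5²) = 8.969; v² = 0.051529.
t = (8.969 − 0.193)/0.051529 = 170 days (vs. the pure-advection estimate x/v = 174 d).

170 days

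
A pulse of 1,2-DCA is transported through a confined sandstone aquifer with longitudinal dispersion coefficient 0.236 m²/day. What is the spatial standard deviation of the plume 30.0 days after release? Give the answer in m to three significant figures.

3.76 m

Dispersive spreading gives a Gaussian with σ² = 2Dt; advection only shifts the center.
σ = √(2 × 0.236 × 30.0) = 3.76 m.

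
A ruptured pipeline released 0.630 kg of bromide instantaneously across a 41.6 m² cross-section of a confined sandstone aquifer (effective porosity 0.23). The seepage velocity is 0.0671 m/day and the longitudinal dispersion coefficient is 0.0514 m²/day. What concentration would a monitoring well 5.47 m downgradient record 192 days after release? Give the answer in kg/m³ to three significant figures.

For an instantaneous plane source, C(x,t) = M/(n_e·A·√(4πDt)) · exp(−(x−vt)²/(4Dt)), with n_e·A the pore (flow) area.
Plume center vt = 0.0671 × 192 = 12.8832 m, so the well at 5.47 m is 7.4132 m upgradient of the peak.
√(4πDt) = 11.14 m, giving peak height M/(n_e·A·√(4πDt)) = 0.630/(0.23 × 41.6 × 11.14) = 0.005911 kg/m³.
(x−vt)²/(4Dt) = (-7.4132)²/(4 × 0.0514 × 192) = 1.392; exp(−1.392) = 0.2486.
C = 0.005911 × 0.2486 = 0.00147 kg/m³.

0.00147 kg/m³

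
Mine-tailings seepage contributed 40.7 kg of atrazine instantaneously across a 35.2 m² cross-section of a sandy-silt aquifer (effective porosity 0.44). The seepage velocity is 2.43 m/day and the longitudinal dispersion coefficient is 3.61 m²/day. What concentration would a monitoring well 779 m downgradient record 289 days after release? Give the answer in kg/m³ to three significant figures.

For an instantaneous plane source, C(x,t) = M/(n_e·A·√(4πDt)) · exp(−(x−vt)²/(4Dt)), with n_e·A the pore (flow) area.
Plume center vt = 2.43 × 289 = 702.27 m, so the well at 779 m is 76.73 m downgradient of the peak.
√(4πDt) = 114.5 m, giving peak height M/(n_e·A·√(4πDt)) = 40.7/(0.44 × 35.2 × 114.5) = 0.02295 kg/m³.
(x−vt)²/(4Dt) = (76.73)²/(4 × 3.61 × 289) = 1.411; exp(−1.411) = 0.2439.
C = 0.02295 × 0.2439 = 0.00560 kg/m³.

0.00560 kg/m³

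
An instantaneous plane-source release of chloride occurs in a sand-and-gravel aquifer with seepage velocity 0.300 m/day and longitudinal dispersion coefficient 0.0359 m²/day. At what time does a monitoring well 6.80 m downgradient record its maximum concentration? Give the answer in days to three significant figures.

For the 1D instantaneous-source solution, setting ∂C/∂t = 0 at fixed x gives v²t² + 2Dt − x² = 0, so t = (√(D² + v²x²) − D)/v².
√(D² + v²x²) = √(0.0359² + 0.300² × 6.80²) = 2.040; v² = 0.09.
t = (2.040 − 0.0359)/0.09 = 22.3 days (vs. the pure-advection estimate x/v = 22.7 d).

22.3 days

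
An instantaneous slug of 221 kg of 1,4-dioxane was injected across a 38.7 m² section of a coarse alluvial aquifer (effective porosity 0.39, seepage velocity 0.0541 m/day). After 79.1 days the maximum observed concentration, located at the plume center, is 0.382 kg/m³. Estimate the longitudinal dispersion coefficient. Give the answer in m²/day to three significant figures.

At the plume center C_max = M/(n_e·A·√(4πDt)), so D = M²/(4πt·(n_e·A·C_max)²).
n_e·A·C_max = 0.39 × 38.7 × 0.382 = 5.766 kg/m.
D = 221²/(4π × 79.1 × 5.766²) = 1.48 m²/day.

1.48 m²/day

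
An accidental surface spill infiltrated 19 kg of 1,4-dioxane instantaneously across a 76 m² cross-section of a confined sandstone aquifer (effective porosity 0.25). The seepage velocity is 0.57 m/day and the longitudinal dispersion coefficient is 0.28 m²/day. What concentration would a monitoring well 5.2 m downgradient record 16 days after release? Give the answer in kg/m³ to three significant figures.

For an instantaneous plane source, C(x,t) = M/(n_e·A·√(4πDt)) · exp(−(x−vt)²/(4Dt)), with n_e·A the pore (flow) area.
Plume center vt = 0.57 × 16 = 9.12 m, so the well at 5.2 m is 3.92 m upgradient of the peak.
√(4πDt) = 7.503 m, giving peak height M/(n_e·A·√(4πDt)) = 19/(0.25 × 76 × 7.503) = 0.1333 kg/m³.
(x−vt)²/(4Dt) = (-3.92)²/(4 × 0.28 × 16) = 0.8575; exp(−0.8575) = 0.4242.
C = 0.1333 × 0.4242 = 0.0565 kg/m³.

0.0565 kg/m³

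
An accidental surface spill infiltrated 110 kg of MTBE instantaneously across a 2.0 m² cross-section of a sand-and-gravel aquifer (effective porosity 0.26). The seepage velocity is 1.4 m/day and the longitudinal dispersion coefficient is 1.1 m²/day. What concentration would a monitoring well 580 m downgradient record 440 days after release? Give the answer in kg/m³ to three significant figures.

1.39 kg/m³

For an instantaneous plane source, C(x,t) = M/(n_e·A·√(4πDt)) · exp(−(x−vt)²/(4Dt)), with n_e·A the pore (flow) area.
Plume center vt = 1.4 × 440 = 616 m, so the well at 580 m is 36 m upgradient of the peak.
√(4πDt) = 77.99 m, giving peak height M/(n_e·A·√(4πDt)) = 110/(0.26 × 2.0 × 77.99) = 2.712 kg/m³.
(x−vt)²/(4Dt) = (-36)²/(4 × 1.1 × 440) = 0.6694; exp(−0.6694) = 0.5120.
C = 2.712 × 0.5120 = 1.39 kg/m³.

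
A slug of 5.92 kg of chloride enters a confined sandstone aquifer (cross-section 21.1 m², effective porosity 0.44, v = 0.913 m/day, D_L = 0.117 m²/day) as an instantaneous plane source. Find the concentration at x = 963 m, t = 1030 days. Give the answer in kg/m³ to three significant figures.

0.00567 kg/m³

For an instantaneous plane source, C(x,t) = M/(n_e·A·√(4πDt)) · exp(−(x−vt)²/(4Dt)), with n_e·A the pore (flow) area.
Plume center vt = 0.913 × 1030 = 940.39 m, so the well at 963 m is 22.61 m downgradient of the peak.
√(4πDt) = 38.91 m, giving peak height M/(n_e·A·√(4πDt)) = 5.92/(0.44 × 21.1 × 38.91) = 0.01639 kg/m³.
(x−vt)²/(4Dt) = (22.61)²/(4 × 0.117 × 1030) = 1.061; exp(−1.061) = 0.3461.
C = 0.01639 × 0.3461 = 0.00567 kg/m³.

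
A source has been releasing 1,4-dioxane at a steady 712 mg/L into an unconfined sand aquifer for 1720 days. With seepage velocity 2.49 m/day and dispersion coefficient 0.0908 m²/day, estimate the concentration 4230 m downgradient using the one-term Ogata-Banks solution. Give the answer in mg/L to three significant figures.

711 mg/L

For a continuous step input, C/C₀ ≈ ½·erfc((x−vt)/(2√(Dt))).
vt = 2.49 × 1720 = 4282.8 m and 2√(Dt) = 2√(0.0908 × 1720) = 24.99 m.
Argument (x−vt)/(2√(Dt)) = (4230 − 4282.8)/24.99 = -2.113; ½·erfc(-2.113) = 0.9986.
C = 712 × 0.9986 = 711 mg/L.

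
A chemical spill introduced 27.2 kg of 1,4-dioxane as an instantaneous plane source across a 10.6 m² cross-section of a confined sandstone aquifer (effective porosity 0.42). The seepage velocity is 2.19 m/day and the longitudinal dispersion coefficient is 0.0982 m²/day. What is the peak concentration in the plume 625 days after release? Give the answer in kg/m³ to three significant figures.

0.220 kg/m³

The peak of an instantaneous 1D plume sits at x = vt; there the Gaussian factor is 1 and C_max = M/(n_e·A·√(4πDt)), where n_e·A is the pore area the mass is dissolved in.
√(4πDt) = √(4π × 0.0982 × 625) = 27.77 m, so C_max = 27.2/(0.42 × 10.6 × 27.77) = 0.220 kg/m³.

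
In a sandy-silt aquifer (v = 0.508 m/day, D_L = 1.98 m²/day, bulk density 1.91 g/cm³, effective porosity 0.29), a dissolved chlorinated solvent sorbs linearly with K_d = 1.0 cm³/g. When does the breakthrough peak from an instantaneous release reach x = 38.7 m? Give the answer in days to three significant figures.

Retardation factor R = 1 + ρ_b·K_d/n = 1 + 1.91 × 1.0/0.29 = 7.586.
Sorption retards both mechanisms: v_R = v/R = 0.06697 m/day, D_R = D/R = 0.2610 m²/day.
Peak time from v_R²t² + 2D_R t − x² = 0: t = (√(D_R² + v_R²x²) − D_R)/v_R².
√(D_R² + v_R²x²) = √(0.2610² + 0.06697² × 38.7²) = 2.605; v_R² = 0.004485.
t = (2.605 − 0.2610)/0.004485 = 523 days.

523 days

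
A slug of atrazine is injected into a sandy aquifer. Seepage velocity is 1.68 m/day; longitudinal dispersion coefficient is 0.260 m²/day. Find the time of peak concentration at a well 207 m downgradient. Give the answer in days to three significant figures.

123 days

For the 1D instantaneous-source solution, setting ∂C/∂t = 0 at fixed x gives v²t² + 2Dt − x² = 0, so t = (√(D² + v²x²) − D)/v².
√(D² + v²x²) = √(0.260² + 1.68² × 207²) = 347.8; v² = 2.8224.
t = (347.8 − 0.260)/2.8224 = 123 days (vs. the pure-advection estimate x/v = 123 d).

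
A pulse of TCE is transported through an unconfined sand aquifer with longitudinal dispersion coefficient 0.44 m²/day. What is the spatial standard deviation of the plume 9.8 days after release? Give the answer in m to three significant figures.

Dispersive spreading gives a Gaussian with σ² = 2Dt; advection only shifts the center.
σ = √(2 × 0.44 × 9.8) = 2.94 m.

2.94 m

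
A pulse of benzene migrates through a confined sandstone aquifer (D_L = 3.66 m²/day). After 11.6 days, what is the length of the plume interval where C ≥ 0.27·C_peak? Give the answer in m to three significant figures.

29.8 m

The plume is Gaussian with σ = √(2Dt) = √(2 × 3.66 × 11.6) = 9.215 m.
C/C_peak = exp(−Δx²/(2σ²)) = 0.27 ⇒ Δx = σ·√(−2 ln 0.27) = 9.215 × 1.618 = 14.91 m.
Width = 2Δx = 29.8 m.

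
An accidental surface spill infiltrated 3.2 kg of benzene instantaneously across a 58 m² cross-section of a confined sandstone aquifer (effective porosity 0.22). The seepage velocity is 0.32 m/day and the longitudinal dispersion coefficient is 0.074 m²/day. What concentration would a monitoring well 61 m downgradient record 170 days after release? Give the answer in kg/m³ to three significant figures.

0.00839 kg/m³

For an instantaneous plane source, C(x,t) = M/(n_e·A·√(4πDt)) · exp(−(x−vt)²/(4Dt)), with n_e·A the pore (flow) area.
Plume center vt = 0.32 × 170 = 54.4 m, so the well at 61 m is 6.6 m downgradient of the peak.
√(4πDt) = 12.57 m, giving peak height M/(n_e·A·√(4πDt)) = 3.2/(0.22 × 58 × 12.57) = 0.01995 kg/m³.
(x−vt)²/(4Dt) = (6.6)²/(4 × 0.074 × 170) = 0.8657; exp(−0.8657) = 0.4208.
C = 0.01995 × 0.4208 = 0.00839 kg/m³.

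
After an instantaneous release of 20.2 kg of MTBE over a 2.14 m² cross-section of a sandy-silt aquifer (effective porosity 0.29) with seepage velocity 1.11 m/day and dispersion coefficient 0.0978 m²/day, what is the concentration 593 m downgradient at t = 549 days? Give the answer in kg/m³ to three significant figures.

For an instantaneous plane source, C(x,t) = M/(n_e·A·√(4πDt)) · exp(−(x−vt)²/(4Dt)), with n_e·A the pore (flow) area.
Plume center vt = 1.11 × 549 = 609.39 m, so the well at 593 m is 16.39 m upgradient of the peak.
√(4πDt) = 25.98 m, giving peak height M/(n_e·A·√(4πDt)) = 20.2/(0.29 × 2.14 × 25.98) = 1.253 kg/m³.
(x−vt)²/(4Dt) = (-16.39)²/(4 × 0.0978 × 549) = 1.251; exp(−1.251) = 0.2862.
C = 1.253 × 0.2862 = 0.359 kg/m³.

0.359 kg/m³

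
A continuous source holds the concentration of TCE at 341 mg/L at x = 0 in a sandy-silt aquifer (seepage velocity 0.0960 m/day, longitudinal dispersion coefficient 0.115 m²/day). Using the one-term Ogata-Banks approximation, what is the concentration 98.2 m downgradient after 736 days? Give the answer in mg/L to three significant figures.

For a continuous step input, C/C₀ ≈ ½·erfc((x−vt)/(2√(Dt))).
vt = 0.0960 × 736 = 70.656 m and 2√(Dt) = 2√(0.115 × 736) = 18.40 m.
Argument (x−vt)/(2√(Dt)) = (98.2 − 70.656)/18.40 = 1.497; ½·erfc(1.497) = 0.01713.
C = 341 × 0.01713 = 5.84 mg/L.

5.84 mg/L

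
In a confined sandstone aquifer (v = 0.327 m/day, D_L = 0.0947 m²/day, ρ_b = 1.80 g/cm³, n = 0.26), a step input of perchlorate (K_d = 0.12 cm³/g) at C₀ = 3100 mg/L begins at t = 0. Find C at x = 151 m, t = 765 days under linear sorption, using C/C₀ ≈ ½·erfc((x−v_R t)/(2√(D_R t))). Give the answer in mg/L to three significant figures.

Retardation factor R = 1 + ρ_b·K_d/n = 1 + 1.80 × 0.12/0.26 = 1.831.
Sorption retards both mechanisms: v_R = v/R = 0.1786 m/day, D_R = D/R = 0.05172 m²/day.
v_R·t = 0.1786 × 765 = 136.629 m; 2√(D_R t) = 12.58 m; argument = (151 − 136.629)/12.58 = 1.142.
C = C₀ × ½·erfc(1.142) = 3100 × 0.05315 = 165 mg/L.

165 mg/L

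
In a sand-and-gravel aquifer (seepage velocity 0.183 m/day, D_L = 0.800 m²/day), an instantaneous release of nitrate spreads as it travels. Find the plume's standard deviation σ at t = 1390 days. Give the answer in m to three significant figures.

47.2 m

Dispersive spreading gives a Gaussian with σ² = 2Dt; advection only shifts the center.
σ = √(2 × 0.800 × 1390) = 47.2 m.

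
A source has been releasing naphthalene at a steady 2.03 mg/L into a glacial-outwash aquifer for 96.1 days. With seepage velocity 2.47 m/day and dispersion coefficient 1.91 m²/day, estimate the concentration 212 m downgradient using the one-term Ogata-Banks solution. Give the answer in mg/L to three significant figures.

For a continuous step input, C/C₀ ≈ ½·erfc((x−vt)/(2√(Dt))).
vt = 2.47 × 96.1 = 237.367 m and 2√(Dt) = 2√(1.91 × 96.1) = 27.10 m.
Argument (x−vt)/(2√(Dt)) = (212 − 237.367)/27.10 = -0.9361; ½·erfc(-0.9361) = 0.9072.
C = 2.03 × 0.9072 = 1.84 mg/L.

1.84 mg/L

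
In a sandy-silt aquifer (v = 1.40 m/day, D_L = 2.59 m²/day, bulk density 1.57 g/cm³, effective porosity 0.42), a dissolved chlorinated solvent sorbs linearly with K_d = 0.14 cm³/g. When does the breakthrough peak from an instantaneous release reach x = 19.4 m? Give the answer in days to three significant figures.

19.2 days

Retardation factor R = 1 + ρ_b·K_d/n = 1 + 1.57 × 0.14/0.42 = 1.523.
Sorption retards both mechanisms: v_R = v/R = 0.9192 m/day, D_R = D/R = 1.701 m²/day.
Peak time from v_R²t² + 2D_R t − x² = 0: t = (√(D_R² + v_R²x²) − D_R)/v_R².
√(D_R² + v_R²x²) = √(1.701² + 0.9192² × 19.4²) = 17.91; v_R² = 0.8449.
t = (17.91 − 1.701)/0.8449 = 19.2 days.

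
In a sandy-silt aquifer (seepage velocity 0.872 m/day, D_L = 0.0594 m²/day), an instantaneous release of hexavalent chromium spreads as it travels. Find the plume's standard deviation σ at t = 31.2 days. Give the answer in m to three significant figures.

Dispersive spreading gives a Gaussian with σ² = 2Dt; advection only shifts the center.
σ = √(2 × 0.0594 × 31.2) = 1.93 m.

1.93 m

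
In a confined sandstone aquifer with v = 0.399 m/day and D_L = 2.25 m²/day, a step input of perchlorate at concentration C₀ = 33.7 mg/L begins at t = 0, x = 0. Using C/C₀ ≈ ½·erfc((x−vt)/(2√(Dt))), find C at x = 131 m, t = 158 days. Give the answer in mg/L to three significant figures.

0.182 mg/L

For a continuous step input, C/C₀ ≈ ½·erfc((x−vt)/(2√(Dt))).
vt = 0.399 × 158 = 63.042 m and 2√(Dt) = 2√(2.25 × 158) = 37.71 m.
Argument (x−vt)/(2√(Dt)) = (131 − 63.042)/37.71 = 1.802; ½·erfc(1.802) = 0.005411.
C = 33.7 × 0.005411 = 0.182 mg/L.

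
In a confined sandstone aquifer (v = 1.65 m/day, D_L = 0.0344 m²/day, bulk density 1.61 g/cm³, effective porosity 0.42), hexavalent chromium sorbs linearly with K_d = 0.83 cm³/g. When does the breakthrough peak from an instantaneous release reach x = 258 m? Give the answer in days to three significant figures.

Retardation factor R = 1 + ρ_b·K_d/n = 1 + 1.61 × 0.83/0.42 = 4.182.
Sorption retards both mechanisms: v_R = v/R = 0.3945 m/day, D_R = D/R = 0.008226 m²/day.
Peak time from v_R²t² + 2D_R t − x² = 0: t = (√(D_R² + v_R²x²) − D_R)/v_R².
√(D_R² + v_R²x²) = √(0.008226² + 0.3945² × 258²) = 101.8; v_R² = 0.1556.
t = (101.8 − 0.008226)/0.1556 = 654 days.

654 days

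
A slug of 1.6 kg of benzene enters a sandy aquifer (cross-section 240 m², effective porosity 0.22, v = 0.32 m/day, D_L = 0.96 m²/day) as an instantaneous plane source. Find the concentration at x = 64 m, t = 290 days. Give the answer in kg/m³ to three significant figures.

For an instantaneous plane source, C(x,t) = M/(n_e·A·√(4πDt)) · exp(−(x−vt)²/(4Dt)), with n_e·A the pore (flow) area.
Plume center vt = 0.32 × 290 = 92.8 m, so the well at 64 m is 28.8 m upgradient of the peak.
√(4πDt) = 59.15 m, giving peak height M/(n_e·A·√(4πDt)) = 1.6/(0.22 × 240 × 59.15) = 0.0005123 kg/m³.
(x−vt)²/(4Dt) = (-28.8)²/(4 × 0.96 × 290) = 0.7448; exp(−0.7448) = 0.4748.
C = 0.0005123 × 0.4748 = 0.000243 kg/m³.

0.000243 kg/m³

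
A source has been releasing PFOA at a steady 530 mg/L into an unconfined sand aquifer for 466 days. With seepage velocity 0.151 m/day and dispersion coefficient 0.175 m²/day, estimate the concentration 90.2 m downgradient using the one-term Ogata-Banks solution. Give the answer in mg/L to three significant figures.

31.9 mg/L

For a continuous step input, C/C₀ ≈ ½·erfc((x−vt)/(2√(Dt))).
vt = 0.151 × 466 = 70.366 m and 2√(Dt) = 2√(0.175 × 466) = 18.06 m.
Argument (x−vt)/(2√(Dt)) = (90.2 − 70.366)/18.06 = 1.098; ½·erfc(1.098) = 0.06023.
C = 530 × 0.06023 = 31.9 mg/L.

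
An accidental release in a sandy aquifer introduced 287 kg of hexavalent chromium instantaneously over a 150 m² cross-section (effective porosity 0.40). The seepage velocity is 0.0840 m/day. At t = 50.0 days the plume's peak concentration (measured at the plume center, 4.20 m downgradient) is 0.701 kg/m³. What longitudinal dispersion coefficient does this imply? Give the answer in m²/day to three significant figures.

0.0741 m²/day

At the plume center C_max = M/(n_e·A·√(4πDt)), so D = M²/(4πt·(n_e·A·C_max)²).
n_e·A·C_max = 0.40 × 150 × 0.701 = 42.06 kg/m.
D = 287²/(4π × 50.0 × 42.06²) = 0.0741 m²/day.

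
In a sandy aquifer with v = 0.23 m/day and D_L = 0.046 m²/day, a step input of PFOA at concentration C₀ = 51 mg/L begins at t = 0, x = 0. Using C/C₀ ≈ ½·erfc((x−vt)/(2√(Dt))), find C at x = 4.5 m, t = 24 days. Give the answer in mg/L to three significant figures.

38.4 mg/L

For a continuous step input, C/C₀ ≈ ½·erfc((x−vt)/(2√(Dt))).
vt = 0.23 × 24 = 5.52 m and 2√(Dt) = 2√(0.046 × 24) = 2.101 m.
Argument (x−vt)/(2√(Dt)) = (4.5 − 5.52)/2.101 = -0.4855; ½·erfc(-0.4855) = 0.7538.
C = 51 × 0.7538 = 38.4 mg/L.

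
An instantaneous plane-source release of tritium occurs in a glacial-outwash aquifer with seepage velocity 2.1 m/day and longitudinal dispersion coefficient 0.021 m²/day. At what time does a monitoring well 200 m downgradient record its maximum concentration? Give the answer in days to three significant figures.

For the 1D instantaneous-source solution, setting ∂C/∂t = 0 at fixed x gives v²t² + 2Dt − x² = 0, so t = (√(D² + v²x²) − D)/v².
√(D² + v²x²) = √(0.021² + 2.1² × 200²) = 420.0; v² = 4.41.
t = (420.0 − 0.021)/4.41 = 95.2 days (vs. the pure-advection estimate x/v = 95.2 d).

95.2 days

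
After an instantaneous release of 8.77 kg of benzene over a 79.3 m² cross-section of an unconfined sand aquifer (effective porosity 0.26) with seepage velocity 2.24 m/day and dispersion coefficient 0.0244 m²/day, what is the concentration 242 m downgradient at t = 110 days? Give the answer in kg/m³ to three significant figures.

0.0121 kg/m³

For an instantaneous plane source, C(x,t) = M/(n_e·A·√(4πDt)) · exp(−(x−vt)²/(4Dt)), with n_e·A the pore (flow) area.
Plume center vt = 2.24 × 110 = 246.4 m, so the well at 242 m is 4.4 m upgradient of the peak.
√(4πDt) = 5.808 m, giving peak height M/(n_e·A·√(4πDt)) = 8.77/(0.26 × 79.3 × 5.808) = 0.07324 kg/m³.
(x−vt)²/(4Dt) = (-4.4)²/(4 × 0.0244 × 110) = 1.803; exp(−1.803) = 0.1648.
C = 0.07324 × 0.1648 = 0.0121 kg/m³.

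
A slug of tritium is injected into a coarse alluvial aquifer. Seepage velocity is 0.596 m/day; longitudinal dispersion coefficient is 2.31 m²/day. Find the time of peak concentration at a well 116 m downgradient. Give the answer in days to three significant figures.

188 days

For the 1D instantaneous-source solution, setting ∂C/∂t = 0 at fixed x gives v²t² + 2Dt − x² = 0, so t = (√(D² + v²x²) − D)/v².
√(D² + v²x²) = √(2.31² + 0.596² × 116²) = 69.17; v² = 0.355216.
t = (69.17 − 2.31)/0.355216 = 188 days (vs. the pure-advection estimate x/v = 195 d).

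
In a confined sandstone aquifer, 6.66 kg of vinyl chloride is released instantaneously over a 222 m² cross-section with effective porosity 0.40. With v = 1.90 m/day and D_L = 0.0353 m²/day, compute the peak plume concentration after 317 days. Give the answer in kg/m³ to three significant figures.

0.00632 kg/m³

The peak of an instantaneous 1D plume sits at x = vt; there the Gaussian factor is 1 and C_max = M/(n_e·A·√(4πDt)), where n_e·A is the pore area the mass is dissolved in.
√(4πDt) = √(4π × 0.0353 × 317) = 11.86 m, so C_max = 6.66/(0.40 × 222 × 11.86) = 0.00632 kg/m³.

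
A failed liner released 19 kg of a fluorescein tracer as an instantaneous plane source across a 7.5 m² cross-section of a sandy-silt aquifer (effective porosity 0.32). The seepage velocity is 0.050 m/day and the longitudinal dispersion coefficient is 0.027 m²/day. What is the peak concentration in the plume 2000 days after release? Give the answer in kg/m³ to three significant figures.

0.304 kg/m³

The peak of an instantaneous 1D plume sits at x = vt; there the Gaussian factor is 1 and C_max = M/(n_e·A·√(4πDt)), where n_e·A is the pore area the mass is dissolved in.
√(4πDt) = √(4π × 0.027 × 2000) = 26.05 m, so C_max = 19/(0.32 × 7.5 × 26.05) = 0.304 kg/m³.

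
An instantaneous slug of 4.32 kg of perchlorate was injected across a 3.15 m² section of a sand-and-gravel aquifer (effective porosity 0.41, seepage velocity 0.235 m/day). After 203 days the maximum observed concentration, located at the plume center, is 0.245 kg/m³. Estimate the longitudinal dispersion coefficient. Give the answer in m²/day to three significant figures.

At the plume center C_max = M/(n_e·A·√(4πDt)), so D = M²/(4πt·(n_e·A·C_max)²).
n_e·A·C_max = 0.41 × 3.15 × 0.245 = 0.3164 kg/m.
D = 4.32²/(4π × 203 × 0.3164²) = 0.0731 m²/day.

0.0731 m²/day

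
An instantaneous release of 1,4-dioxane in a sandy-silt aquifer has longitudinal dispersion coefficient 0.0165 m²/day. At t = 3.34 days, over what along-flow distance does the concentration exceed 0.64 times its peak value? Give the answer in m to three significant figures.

The plume is Gaussian with σ = √(2Dt) = √(2 × 0.0165 × 3.34) = 0.3320 m.
C/C_peak = exp(−Δx²/(2σ²)) = 0.64 ⇒ Δx = σ·√(−2 ln 0.64) = 0.3320 × 0.9448 = 0.3137 m.
Width = 2Δx = 0.627 m.

0.627 m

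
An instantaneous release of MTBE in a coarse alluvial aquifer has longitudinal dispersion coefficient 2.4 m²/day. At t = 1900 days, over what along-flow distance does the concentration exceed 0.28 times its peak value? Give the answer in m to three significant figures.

305 m

The plume is Gaussian with σ = √(2Dt) = √(2 × 2.4 × 1900) = 95.50 m.
C/C_peak = exp(−Δx²/(2σ²)) = 0.28 ⇒ Δx = σ·√(−2 ln 0.28) = 95.50 × 1.596 = 152.4 m.
Width = 2Δx = 305 m.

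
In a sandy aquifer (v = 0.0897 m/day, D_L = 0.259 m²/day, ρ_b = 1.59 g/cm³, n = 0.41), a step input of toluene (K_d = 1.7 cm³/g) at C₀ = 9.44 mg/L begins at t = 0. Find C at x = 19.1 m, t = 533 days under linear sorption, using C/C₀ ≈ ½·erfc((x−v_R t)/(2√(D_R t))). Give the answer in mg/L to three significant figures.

Retardation factor R = 1 + ρ_b·K_d/n = 1 + 1.59 × 1.7/0.41 = 7.593.
Sorption retards both mechanisms: v_R = v/R = 0.01181 m/day, D_R = D/R = 0.03411 m²/day.
v_R·t = 0.01181 × 533 = 6.29473 m; 2√(D_R t) = 8.528 m; argument = (19.1 − 6.29473)/8.528 = 1.502.
C = C₀ × ½·erfc(1.502) = 9.44 × 0.01683 = 0.159 mg/L.

0.159 mg/L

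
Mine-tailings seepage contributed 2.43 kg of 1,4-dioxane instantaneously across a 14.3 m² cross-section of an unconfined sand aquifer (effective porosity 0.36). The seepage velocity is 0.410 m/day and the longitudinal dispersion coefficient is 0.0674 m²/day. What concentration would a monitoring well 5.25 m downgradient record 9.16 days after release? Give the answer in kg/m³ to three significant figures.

For an instantaneous plane source, C(x,t) = M/(n_e·A·√(4πDt)) · exp(−(x−vt)²/(4Dt)), with n_e·A the pore (flow) area.
Plume center vt = 0.410 × 9.16 = 3.7556 m, so the well at 5.25 m is 1.4944 m downgradient of the peak.
√(4πDt) = 2.785 m, giving peak height M/(n_e·A·√(4πDt)) = 2.43/(0.36 × 14.3 × 2.785) = 0.1695 kg/m³.
(x−vt)²/(4Dt) = (1.4944)²/(4 × 0.0674 × 9.16) = 0.9043; exp(−0.9043) = 0.4048.
C = 0.1695 × 0.4048 = 0.0686 kg/m³.

0.0686 kg/m³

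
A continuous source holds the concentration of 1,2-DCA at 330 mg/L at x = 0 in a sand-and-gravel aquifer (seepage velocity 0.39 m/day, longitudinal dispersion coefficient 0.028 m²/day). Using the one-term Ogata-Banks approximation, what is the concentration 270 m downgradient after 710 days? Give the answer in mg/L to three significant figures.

For a continuous step input, C/C₀ ≈ ½·erfc((x−vt)/(2√(Dt))).
vt = 0.39 × 710 = 276.9 m and 2√(Dt) = 2√(0.028 × 710) = 8.917 m.
Argument (x−vt)/(2√(Dt)) = (270 − 276.9)/8.917 = -0.7738; ½·erfc(-0.7738) = 0.8631.
C = 330 × 0.8631 = 285 mg/L.

285 mg/L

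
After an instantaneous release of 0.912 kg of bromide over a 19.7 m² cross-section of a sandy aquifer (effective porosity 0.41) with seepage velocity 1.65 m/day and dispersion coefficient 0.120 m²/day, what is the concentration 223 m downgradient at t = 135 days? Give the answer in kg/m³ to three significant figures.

0.00791 kg/m³

For an instantaneous plane source, C(x,t) = M/(n_e·A·√(4πDt)) · exp(−(x−vt)²/(4Dt)), with n_e·A the pore (flow) area.
Plume center vt = 1.65 × 135 = 222.75 m, so the well at 223 m is 0.25 m downgradient of the peak.
√(4πDt) = 14.27 m, giving peak height M/(n_e·A·√(4πDt)) = 0.912/(0.41 × 19.7 × 14.27) = 0.007913 kg/m³.
(x−vt)²/(4Dt) = (0.25)²/(4 × 0.120 × 135) = 0.0009645; exp(−0.0009645) = 0.9990.
C = 0.007913 × 0.9990 = 0.00791 kg/m³.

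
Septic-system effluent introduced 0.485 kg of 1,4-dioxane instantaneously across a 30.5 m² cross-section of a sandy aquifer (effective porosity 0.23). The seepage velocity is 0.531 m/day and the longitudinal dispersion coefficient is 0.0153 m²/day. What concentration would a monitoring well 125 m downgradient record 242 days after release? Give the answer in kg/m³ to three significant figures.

0.00443 kg/m³

For an instantaneous plane source, C(x,t) = M/(n_e·A·√(4πDt)) · exp(−(x−vt)²/(4Dt)), with n_e·A the pore (flow) area.
Plume center vt = 0.531 × 242 = 128.502 m, so the well at 125 m is 3.502 m upgradient of the peak.
√(4πDt) = 6.821 m, giving peak height M/(n_e·A·√(4πDt)) = 0.485/(0.23 × 30.5 × 6.821) = 0.01014 kg/m³.
(x−vt)²/(4Dt) = (-3.502)²/(4 × 0.0153 × 242) = 0.8281; exp(−0.8281) = 0.4369.
C = 0.01014 × 0.4369 = 0.00443 kg/m³.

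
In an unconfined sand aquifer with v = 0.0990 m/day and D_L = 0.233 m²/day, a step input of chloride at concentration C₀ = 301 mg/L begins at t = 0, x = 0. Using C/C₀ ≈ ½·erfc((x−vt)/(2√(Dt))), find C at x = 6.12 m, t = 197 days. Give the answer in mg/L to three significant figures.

277 mg/L

For a continuous step input, C/C₀ ≈ ½·erfc((x−vt)/(2√(Dt))).
vt = 0.0990 × 197 = 19.503 m and 2√(Dt) = 2√(0.233 × 197) = 13.55 m.
Argument (x−vt)/(2√(Dt)) = (6.12 − 19.503)/13.55 = -0.9877; ½·erfc(-0.9877) = 0.9188.
C = 301 × 0.9188 = 277 mg/L.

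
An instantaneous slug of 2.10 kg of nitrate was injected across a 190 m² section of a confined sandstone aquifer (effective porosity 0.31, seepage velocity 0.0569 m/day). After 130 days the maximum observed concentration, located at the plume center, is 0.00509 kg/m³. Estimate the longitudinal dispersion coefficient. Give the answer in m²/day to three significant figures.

At the plume center C_max = M/(n_e·A·√(4πDt)), so D = M²/(4πt·(n_e·A·C_max)²).
n_e·A·C_max = 0.31 × 190 × 0.00509 = 0.2998 kg/m.
D = 2.10²/(4π × 130 × 0.2998²) = 0.0300 m²/day.

0.0300 m²/day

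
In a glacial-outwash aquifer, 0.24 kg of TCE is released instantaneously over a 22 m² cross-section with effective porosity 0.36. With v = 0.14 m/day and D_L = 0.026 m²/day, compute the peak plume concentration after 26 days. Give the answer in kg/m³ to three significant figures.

The peak of an instantaneous 1D plume sits at x = vt; there the Gaussian factor is 1 and C_max = M/(n_e·A·√(4πDt)), where n_e·A is the pore area the mass is dissolved in.
√(4πDt) = √(4π × 0.026 × 26) = 2.915 m, so C_max = 0.24/(0.36 × 22 × 2.915) = 0.0104 kg/m³.

0.0104 kg/m³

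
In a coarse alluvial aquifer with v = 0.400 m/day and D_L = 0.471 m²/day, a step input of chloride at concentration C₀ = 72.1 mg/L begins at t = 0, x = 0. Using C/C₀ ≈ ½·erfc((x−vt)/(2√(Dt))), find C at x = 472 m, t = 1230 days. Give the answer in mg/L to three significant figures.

52.0 mg/L

For a continuous step input, C/C₀ ≈ ½·erfc((x−vt)/(2√(Dt))).
vt = 0.400 × 1230 = 492 m and 2√(Dt) = 2√(0.471 × 1230) = 48.14 m.
Argument (x−vt)/(2√(Dt)) = (472 − 492)/48.14 = -0.4155; ½·erfc(-0.4155) = 0.7216.
C = 72.1 × 0.7216 = 52.0 mg/L.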